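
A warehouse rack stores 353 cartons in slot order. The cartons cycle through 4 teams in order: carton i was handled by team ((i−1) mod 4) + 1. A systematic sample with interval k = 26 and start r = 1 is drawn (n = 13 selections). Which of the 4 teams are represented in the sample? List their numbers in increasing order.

Consecutive selections differ by k = 26, so their team numbers differ by 26 mod 4 = 2.
gcd(26, 4) = 2, so the sample visits 4/2 = 2 distinct residues mod 4.
Start 1 is team 1; the teams hit are 1, 3.

1, 3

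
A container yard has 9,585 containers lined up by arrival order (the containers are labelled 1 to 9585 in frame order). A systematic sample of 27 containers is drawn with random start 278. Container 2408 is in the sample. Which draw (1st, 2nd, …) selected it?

7

k = 9585/27 = 355
position = (2408 − 278)/355 + 1 = 2130/355 + 1 = 6 + 1 = 7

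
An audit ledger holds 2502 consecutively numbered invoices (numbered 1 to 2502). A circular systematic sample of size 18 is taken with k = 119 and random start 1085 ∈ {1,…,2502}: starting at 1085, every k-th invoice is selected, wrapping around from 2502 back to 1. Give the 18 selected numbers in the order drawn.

1085, 1204, 1323, 1442, 1561, 1680, 1799, 1918, 2037, 2156, 2275, 2394, 11, 130, 249, 368, 487, 606

Selection 1: 1085
Selection 2: 1085 + 119 = 1204
Selection 3: 1204 + 119 = 1323
Selection 4: 1323 + 119 = 1442
Selection 5: 1442 + 119 = 1561
Selection 6: 1561 + 119 = 1680
Selection 7: 1680 + 119 = 1799
Selection 8: 1799 + 119 = 1918
Selection 9: 1918 + 119 = 2037
Selection 10: 2037 + 119 = 2156
Selection 11: 2156 + 119 = 2275
Selection 12: 2275 + 119 = 2394
Selection 13: 2394 + 119 = 2513 → 2513 − 2502 = 11
Selection 14: 11 + 119 = 130
Selection 15: 130 + 119 = 249
Selection 16: 249 + 119 = 368
Selection 17: 368 + 119 = 487
Selection 18: 487 + 119 = 606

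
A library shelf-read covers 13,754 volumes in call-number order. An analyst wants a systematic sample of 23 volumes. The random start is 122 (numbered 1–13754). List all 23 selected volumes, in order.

k = N/n = 13754/23 = 598
volume 1: 122
volume 2: 122 + 598 = 720
volume 3: 720 + 598 = 1318
volume 4: 1318 + 598 = 1916
volume 5: 1916 + 598 = 2514
volume 6: 2514 + 598 = 3112
volume 7: 3112 + 598 = 3710
volume 8: 3710 + 598 = 4308
volume 9: 4308 + 598 = 4906
volume 10: 4906 + 598 = 5504
volume 11: 5504 + 598 = 6102
volume 12: 6102 + 598 = 6700
volume 13: 6700 + 598 = 7298
volume 14: 7298 + 598 = 7896
volume 15: 7896 + 598 = 8494
volume 16: 8494 + 598 = 9092
volume 17: 9092 + 598 = 9690
volume 18: 9690 + 598 = 10288
volume 19: 10288 + 598 = 10886
volume 20: 10886 + 598 = 11484
volume 21: 11484 + 598 = 12082
volume 22: 12082 + 598 = 12680
volume 23: 12680 + 598 = 13278

122, 720, 1318, 1916, 2514, 3112, 3710, 4308, 4906, 5504, 6102, 6700, 7298, 7896, 8494, 9092, 9690, 10288, 10886, 11484, 12082, 12680, 13278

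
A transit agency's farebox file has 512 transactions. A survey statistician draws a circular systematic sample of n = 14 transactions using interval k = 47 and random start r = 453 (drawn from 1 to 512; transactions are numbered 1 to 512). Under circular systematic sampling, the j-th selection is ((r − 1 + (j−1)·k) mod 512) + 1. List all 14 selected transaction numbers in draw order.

453, 500, 35, 82, 129, 176, 223, 270, 317, 364, 411, 458, 505, 40

Selection 1: 453
Selection 2: 453 + 47 = 500
Selection 3: 500 + 47 = 547 → 547 − 512 = 35
Selection 4: 35 + 47 = 82
Selection 5: 82 + 47 = 129
Selection 6: 129 + 47 = 176
Selection 7: 176 + 47 = 223
Selection 8: 223 + 47 = 270
Selection 9: 270 + 47 = 317
Selection 10: 317 + 47 = 364
Selection 11: 364 + 47 = 411
Selection 12: 411 + 47 = 458
Selection 13: 458 + 47 = 505
Selection 14: 505 + 47 = 552 → 552 − 512 = 40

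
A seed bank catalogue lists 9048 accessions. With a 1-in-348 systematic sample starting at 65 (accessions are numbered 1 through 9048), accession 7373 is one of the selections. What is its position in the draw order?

k = 348
position = (7373 − 65)/348 + 1 = 7308/348 + 1 = 21 + 1 = 22

22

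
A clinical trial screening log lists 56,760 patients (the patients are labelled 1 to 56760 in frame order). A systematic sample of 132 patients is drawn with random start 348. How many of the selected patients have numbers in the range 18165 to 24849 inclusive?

k = 56760/132 = 430
First selection ≥ 18165: 348 + ⌈(18165−348)/430⌉·430 = 348 + 42×430 = 18408
Last selection ≤ 24849: 348 + ⌊(24849−348)/430⌋·430 = 348 + 56×430 = 24428
Count = 56 − 42 + 1 = 15

15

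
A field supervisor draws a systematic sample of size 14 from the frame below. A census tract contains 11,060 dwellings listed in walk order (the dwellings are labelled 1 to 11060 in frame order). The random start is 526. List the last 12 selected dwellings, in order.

2106, 2896, 3686, 4476, 5266, 6056, 6846, 7636, 8426, 9216, 10006, 10796

k = N/n = 11060/14 = 790
3rd selection = 526 + 2×790 = 2106
4th: 2106 + 790 = 2896
5th: 2896 + 790 = 3686
6th: 3686 + 790 = 4476
7th: 4476 + 790 = 5266
8th: 5266 + 790 = 6056
9th: 6056 + 790 = 6846
10th: 6846 + 790 = 7636
11th: 7636 + 790 = 8426
12th: 8426 + 790 = 9216
13th: 9216 + 790 = 10006
14th: 10006 + 790 = 10796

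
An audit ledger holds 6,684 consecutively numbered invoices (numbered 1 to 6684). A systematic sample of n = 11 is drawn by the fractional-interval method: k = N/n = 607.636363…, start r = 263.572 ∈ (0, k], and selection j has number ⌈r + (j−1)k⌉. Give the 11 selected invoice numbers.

j=1: r + 0k = 263.572 → ⌈·⌉ = 264
j=2: r + 1k = 871.208363… → ⌈·⌉ = 872
j=3: r + 2k = 1478.844727… → ⌈·⌉ = 1479
j=4: r + 3k = 2086.481090… → ⌈·⌉ = 2087
j=5: r + 4k = 2694.117454… → ⌈·⌉ = 2695
j=6: r + 5k = 3301.753818… → ⌈·⌉ = 3302
j=7: r + 6k = 3909.390181… → ⌈·⌉ = 3910
j=8: r + 7k = 4517.026545… → ⌈·⌉ = 4518
j=9: r + 8k = 5124.662909… → ⌈·⌉ = 5125
j=10: r + 9k = 5732.299272… → ⌈·⌉ = 5733
j=11: r + 10k = 6339.935636… → ⌈·⌉ = 6340

264, 872, 1479, 2087, 2695, 3302, 3910, 4518, 5125, 5733, 6340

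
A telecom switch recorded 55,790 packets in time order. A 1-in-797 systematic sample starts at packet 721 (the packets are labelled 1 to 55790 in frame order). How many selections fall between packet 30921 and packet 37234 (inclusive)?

k = 797
First selection ≥ 30921: 721 + ⌈(30921−721)/797⌉·797 = 721 + 38×797 = 31007
Last selection ≤ 37234: 721 + ⌊(37234−721)/797⌋·797 = 721 + 45×797 = 36586
Count = 45 − 38 + 1 = 8

8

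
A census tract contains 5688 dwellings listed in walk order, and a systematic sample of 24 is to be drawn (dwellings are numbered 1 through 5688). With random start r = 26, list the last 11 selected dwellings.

3107, 3344, 3581, 3818, 4055, 4292, 4529, 4766, 5003, 5240, 5477

k = N/n = 5688/24 = 237
14th selection = 26 + 13×237 = 3107
15th: 3107 + 237 = 3344
16th: 3344 + 237 = 3581
17th: 3581 + 237 = 3818
18th: 3818 + 237 = 4055
19th: 4055 + 237 = 4292
20th: 4292 + 237 = 4529
21st: 4529 + 237 = 4766
22nd: 4766 + 237 = 5003
23rd: 5003 + 237 = 5240
24th: 5240 + 237 = 5477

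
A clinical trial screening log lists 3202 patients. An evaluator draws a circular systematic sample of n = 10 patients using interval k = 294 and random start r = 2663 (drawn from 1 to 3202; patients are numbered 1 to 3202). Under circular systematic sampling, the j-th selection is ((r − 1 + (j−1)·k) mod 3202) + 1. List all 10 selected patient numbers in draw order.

Selection 1: 2663
Selection 2: 2663 + 294 = 2957
Selection 3: 2957 + 294 = 3251 → 3251 − 3202 = 49
Selection 4: 49 + 294 = 343
Selection 5: 343 + 294 = 637
Selection 6: 637 + 294 = 931
Selection 7: 931 + 294 = 1225
Selection 8: 1225 + 294 = 1519
Selection 9: 1519 + 294 = 1813
Selection 10: 1813 + 294 = 2107

2663, 2957, 49, 343, 637, 931, 1225, 1519, 1813, 2107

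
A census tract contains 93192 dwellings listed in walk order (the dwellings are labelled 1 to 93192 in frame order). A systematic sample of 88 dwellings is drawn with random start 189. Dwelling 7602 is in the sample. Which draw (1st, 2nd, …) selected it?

k = 93192/88 = 1059
position = (7602 − 189)/1059 + 1 = 7413/1059 + 1 = 7 + 1 = 8

8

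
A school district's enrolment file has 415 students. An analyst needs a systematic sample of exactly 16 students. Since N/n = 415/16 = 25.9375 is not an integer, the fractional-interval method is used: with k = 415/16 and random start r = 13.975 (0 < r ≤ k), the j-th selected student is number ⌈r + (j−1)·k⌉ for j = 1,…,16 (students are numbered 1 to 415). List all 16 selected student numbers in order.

j=1: r + 0k = 13.975 → ⌈·⌉ = 14
j=2: r + 1k = 39.9125 → ⌈·⌉ = 40
j=3: r + 2k = 65.85 → ⌈·⌉ = 66
j=4: r + 3k = 91.7875 → ⌈·⌉ = 92
j=5: r + 4k = 117.725 → ⌈·⌉ = 118
j=6: r + 5k = 143.6625 → ⌈·⌉ = 144
j=7: r + 6k = 169.6 → ⌈·⌉ = 170
j=8: r + 7k = 195.5375 → ⌈·⌉ = 196
j=9: r + 8k = 221.475 → ⌈·⌉ = 222
j=10: r + 9k = 247.4125 → ⌈·⌉ = 248
j=11: r + 10k = 273.35 → ⌈·⌉ = 274
j=12: r + 11k = 299.2875 → ⌈·⌉ = 300
j=13: r + 12k = 325.225 → ⌈·⌉ = 326
j=14: r + 13k = 351.1625 → ⌈·⌉ = 352
j=15: r + 14k = 377.1 → ⌈·⌉ = 378
j=16: r + 15k = 403.0375 → ⌈·⌉ = 404

14, 40, 66, 92, 118, 144, 170, 196, 222, 248, 274, 300, 326, 352, 378, 404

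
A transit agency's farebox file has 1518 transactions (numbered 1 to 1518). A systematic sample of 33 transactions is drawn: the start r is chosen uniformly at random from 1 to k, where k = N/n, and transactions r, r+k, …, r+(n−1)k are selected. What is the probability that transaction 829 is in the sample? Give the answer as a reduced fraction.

k = 1518/33 = 46.
Transaction 829 is selected iff r ≡ 829 (mod 46); exactly one such r in {1,…,46}.
Inclusion probability = 1/46.

1/46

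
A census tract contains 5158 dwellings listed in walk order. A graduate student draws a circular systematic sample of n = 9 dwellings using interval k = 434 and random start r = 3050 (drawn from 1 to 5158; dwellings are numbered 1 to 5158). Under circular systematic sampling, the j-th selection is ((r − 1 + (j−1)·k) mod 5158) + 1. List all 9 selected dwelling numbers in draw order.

3050, 3484, 3918, 4352, 4786, 62, 496, 930, 1364

Selection 1: 3050
Selection 2: 3050 + 434 = 3484
Selection 3: 3484 + 434 = 3918
Selection 4: 3918 + 434 = 4352
Selection 5: 4352 + 434 = 4786
Selection 6: 4786 + 434 = 5220 → 5220 − 5158 = 62
Selection 7: 62 + 434 = 496
Selection 8: 496 + 434 = 930
Selection 9: 930 + 434 = 1364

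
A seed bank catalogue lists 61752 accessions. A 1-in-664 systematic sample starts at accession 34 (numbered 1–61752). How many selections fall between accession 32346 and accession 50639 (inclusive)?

28

k = 664
First selection ≥ 32346: 34 + ⌈(32346−34)/664⌉·664 = 34 + 49×664 = 32570
Last selection ≤ 50639: 34 + ⌊(50639−34)/664⌋·664 = 34 + 76×664 = 50498
Count = 76 − 49 + 1 = 28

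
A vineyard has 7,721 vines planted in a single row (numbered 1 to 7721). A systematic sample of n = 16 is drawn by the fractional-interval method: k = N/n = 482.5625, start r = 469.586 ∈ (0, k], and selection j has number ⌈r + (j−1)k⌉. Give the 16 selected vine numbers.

j=1: r + 0k = 469.586 → ⌈·⌉ = 470
j=2: r + 1k = 952.1485 → ⌈·⌉ = 953
j=3: r + 2k = 1434.711 → ⌈·⌉ = 1435
j=4: r + 3k = 1917.2735 → ⌈·⌉ = 1918
j=5: r + 4k = 2399.836 → ⌈·⌉ = 2400
j=6: r + 5k = 2882.3985 → ⌈·⌉ = 2883
j=7: r + 6k = 3364.961 → ⌈·⌉ = 3365
j=8: r + 7k = 3847.5235 → ⌈·⌉ = 3848
j=9: r + 8k = 4330.086 → ⌈·⌉ = 4331
j=10: r + 9k = 4812.6485 → ⌈·⌉ = 4813
j=11: r + 10k = 5295.211 → ⌈·⌉ = 5296
j=12: r + 11k = 5777.7735 → ⌈·⌉ = 5778
j=13: r + 12k = 6260.336 → ⌈·⌉ = 6261
j=14: r + 13k = 6742.8985 → ⌈·⌉ = 6743
j=15: r + 14k = 7225.461 → ⌈·⌉ = 7226
j=16: r + 15k = 7708.0235 → ⌈·⌉ = 7709

470, 953, 1435, 1918, 2400, 2883, 3365, 3848, 4331, 4813, 5296, 5778, 6261, 6743, 7226, 7709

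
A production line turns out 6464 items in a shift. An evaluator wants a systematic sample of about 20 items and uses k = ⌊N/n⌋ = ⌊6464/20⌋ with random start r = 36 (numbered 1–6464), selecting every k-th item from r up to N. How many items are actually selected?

20

k = ⌊6464/20⌋ = 323
Achieved size = ⌊(6464 − 36)/323⌋ + 1 = ⌊6428/323⌋ + 1 = 19 + 1 = 20
(last selection: 36 + 19×323 = 6173 ≤ 6464; next would be 6496 > 6464)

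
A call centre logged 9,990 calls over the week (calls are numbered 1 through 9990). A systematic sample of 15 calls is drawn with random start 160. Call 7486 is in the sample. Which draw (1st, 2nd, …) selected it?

12

k = 9990/15 = 666
position = (7486 − 160)/666 + 1 = 7326/666 + 1 = 11 + 1 = 12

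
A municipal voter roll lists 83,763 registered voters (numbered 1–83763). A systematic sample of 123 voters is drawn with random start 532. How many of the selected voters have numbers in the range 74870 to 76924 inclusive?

3

k = 83763/123 = 681
First selection ≥ 74870: 532 + ⌈(74870−532)/681⌉·681 = 532 + 110×681 = 75442
Last selection ≤ 76924: 532 + ⌊(76924−532)/681⌋·681 = 532 + 112×681 = 76804
Count = 112 − 110 + 1 = 3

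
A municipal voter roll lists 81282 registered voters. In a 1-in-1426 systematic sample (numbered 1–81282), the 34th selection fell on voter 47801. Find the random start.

k = 1426
r = 47801 − (34−1)×1426 = 47801 − 47058 = 743

743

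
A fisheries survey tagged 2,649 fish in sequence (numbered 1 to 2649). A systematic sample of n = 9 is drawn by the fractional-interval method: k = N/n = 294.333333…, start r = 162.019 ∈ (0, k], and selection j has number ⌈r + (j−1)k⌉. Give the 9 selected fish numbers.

j=1: r + 0k = 162.019 → ⌈·⌉ = 163
j=2: r + 1k = 456.352333… → ⌈·⌉ = 457
j=3: r + 2k = 750.685666… → ⌈·⌉ = 751
j=4: r + 3k = 1045.019 → ⌈·⌉ = 1046
j=5: r + 4k = 1339.352333… → ⌈·⌉ = 1340
j=6: r + 5k = 1633.685666… → ⌈·⌉ = 1634
j=7: r + 6k = 1928.019 → ⌈·⌉ = 1929
j=8: r + 7k = 2222.352333… → ⌈·⌉ = 2223
j=9: r + 8k = 2516.685666… → ⌈·⌉ = 2517

163, 457, 751, 1046, 1340, 1634, 1929, 2223, 2517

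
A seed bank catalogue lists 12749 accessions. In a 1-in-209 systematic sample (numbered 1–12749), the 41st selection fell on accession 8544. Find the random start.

184

k = 209
r = 8544 − (41−1)×209 = 8544 − 8360 = 184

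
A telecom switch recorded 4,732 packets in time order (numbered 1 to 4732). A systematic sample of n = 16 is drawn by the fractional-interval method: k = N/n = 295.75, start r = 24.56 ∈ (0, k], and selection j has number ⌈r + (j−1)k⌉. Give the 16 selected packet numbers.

j=1: r + 0k = 24.56 → ⌈·⌉ = 25
j=2: r + 1k = 320.31 → ⌈·⌉ = 321
j=3: r + 2k = 616.06 → ⌈·⌉ = 617
j=4: r + 3k = 911.81 → ⌈·⌉ = 912
j=5: r + 4k = 1207.56 → ⌈·⌉ = 1208
j=6: r + 5k = 1503.31 → ⌈·⌉ = 1504
j=7: r + 6k = 1799.06 → ⌈·⌉ = 1800
j=8: r + 7k = 2094.81 → ⌈·⌉ = 2095
j=9: r + 8k = 2390.56 → ⌈·⌉ = 2391
j=10: r + 9k = 2686.31 → ⌈·⌉ = 2687
j=11: r + 10k = 2982.06 → ⌈·⌉ = 2983
j=12: r + 11k = 3277.81 → ⌈·⌉ = 3278
j=13: r + 12k = 3573.56 → ⌈·⌉ = 3574
j=14: r + 13k = 3869.31 → ⌈·⌉ = 3870
j=15: r + 14k = 4165.06 → ⌈·⌉ = 4166
j=16: r + 15k = 4460.81 → ⌈·⌉ = 4461

25, 321, 617, 912, 1208, 1504, 1800, 2095, 2391, 2687, 2983, 3278, 3574, 3870, 4166, 4461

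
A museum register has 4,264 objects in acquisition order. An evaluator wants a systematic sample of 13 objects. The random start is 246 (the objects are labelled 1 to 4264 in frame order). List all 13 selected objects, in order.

246, 574, 902, 1230, 1558, 1886, 2214, 2542, 2870, 3198, 3526, 3854, 4182

k = N/n = 4264/13 = 328
object 1: 246
object 2: 246 + 328 = 574
object 3: 574 + 328 = 902
object 4: 902 + 328 = 1230
object 5: 1230 + 328 = 1558
object 6: 1558 + 328 = 1886
object 7: 1886 + 328 = 2214
object 8: 2214 + 328 = 2542
object 9: 2542 + 328 = 2870
object 10: 2870 + 328 = 3198
object 11: 3198 + 328 = 3526
object 12: 3526 + 328 = 3854
object 13: 3854 + 328 = 4182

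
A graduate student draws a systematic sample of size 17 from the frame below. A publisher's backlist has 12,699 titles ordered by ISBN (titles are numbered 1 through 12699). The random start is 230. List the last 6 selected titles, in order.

8447, 9194, 9941, 10688, 11435, 12182

k = N/n = 12699/17 = 747
12th selection = 230 + 11×747 = 8447
13th: 8447 + 747 = 9194
14th: 9194 + 747 = 9941
15th: 9941 + 747 = 10688
16th: 10688 + 747 = 11435
17th: 11435 + 747 = 12182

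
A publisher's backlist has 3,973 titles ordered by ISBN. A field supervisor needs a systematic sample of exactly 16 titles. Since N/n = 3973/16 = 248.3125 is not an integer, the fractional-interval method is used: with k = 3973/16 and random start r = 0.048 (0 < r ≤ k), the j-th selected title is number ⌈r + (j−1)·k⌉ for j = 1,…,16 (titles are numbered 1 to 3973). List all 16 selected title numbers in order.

j=1: r + 0k = 0.048 → ⌈·⌉ = 1
j=2: r + 1k = 248.3605 → ⌈·⌉ = 249
j=3: r + 2k = 496.673 → ⌈·⌉ = 497
j=4: r + 3k = 744.9855 → ⌈·⌉ = 745
j=5: r + 4k = 993.298 → ⌈·⌉ = 994
j=6: r + 5k = 1241.6105 → ⌈·⌉ = 1242
j=7: r + 6k = 1489.923 → ⌈·⌉ = 1490
j=8: r + 7k = 1738.2355 → ⌈·⌉ = 1739
j=9: r + 8k = 1986.548 → ⌈·⌉ = 1987
j=10: r + 9k = 2234.8605 → ⌈·⌉ = 2235
j=11: r + 10k = 2483.173 → ⌈·⌉ = 2484
j=12: r + 11k = 2731.4855 → ⌈·⌉ = 2732
j=13: r + 12k = 2979.798 → ⌈·⌉ = 2980
j=14: r + 13k = 3228.1105 → ⌈·⌉ = 3229
j=15: r + 14k = 3476.423 → ⌈·⌉ = 3477
j=16: r + 15k = 3724.7355 → ⌈·⌉ = 3725

1, 249, 497, 745, 994, 1242, 1490, 1739, 1987, 2235, 2484, 2732, 2980, 3229, 3477, 3725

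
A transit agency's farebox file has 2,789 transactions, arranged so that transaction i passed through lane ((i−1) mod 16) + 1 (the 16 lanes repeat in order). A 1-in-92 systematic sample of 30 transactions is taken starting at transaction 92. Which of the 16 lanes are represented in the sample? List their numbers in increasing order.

Consecutive selections differ by k = 92, so their lane numbers differ by 92 mod 16 = 12.
gcd(92, 16) = 4, so the sample visits 16/4 = 4 distinct residues mod 16.
Start 92 is lane 12; the lanes hit are 4, 8, 12, 16.

4, 8, 12, 16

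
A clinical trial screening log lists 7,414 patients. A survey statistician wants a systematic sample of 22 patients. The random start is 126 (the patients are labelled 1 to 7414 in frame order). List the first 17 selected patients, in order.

k = N/n = 7414/22 = 337
patient 1: 126
patient 2: 126 + 337 = 463
patient 3: 463 + 337 = 800
patient 4: 800 + 337 = 1137
patient 5: 1137 + 337 = 1474
patient 6: 1474 + 337 = 1811
patient 7: 1811 + 337 = 2148
patient 8: 2148 + 337 = 2485
patient 9: 2485 + 337 = 2822
patient 10: 2822 + 337 = 3159
patient 11: 3159 + 337 = 3496
patient 12: 3496 + 337 = 3833
patient 13: 3833 + 337 = 4170
patient 14: 4170 + 337 = 4507
patient 15: 4507 + 337 = 4844
patient 16: 4844 + 337 = 5181
patient 17: 5181 + 337 = 5518

126, 463, 800, 1137, 1474, 1811, 2148, 2485, 2822, 3159, 3496, 3833, 4170, 4507, 4844, 5181, 5518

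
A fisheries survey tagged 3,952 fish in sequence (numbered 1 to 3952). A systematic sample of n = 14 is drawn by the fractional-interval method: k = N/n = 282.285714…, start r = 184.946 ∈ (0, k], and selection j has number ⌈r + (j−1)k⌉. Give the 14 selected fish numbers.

185, 468, 750, 1032, 1315, 1597, 1879, 2161, 2444, 2726, 3008, 3291, 3573, 3855

j=1: r + 0k = 184.946 → ⌈·⌉ = 185
j=2: r + 1k = 467.231714… → ⌈·⌉ = 468
j=3: r + 2k = 749.517428… → ⌈·⌉ = 750
j=4: r + 3k = 1031.803142… → ⌈·⌉ = 1032
j=5: r + 4k = 1314.088857… → ⌈·⌉ = 1315
j=6: r + 5k = 1596.374571… → ⌈·⌉ = 1597
j=7: r + 6k = 1878.660285… → ⌈·⌉ = 1879
j=8: r + 7k = 2160.946 → ⌈·⌉ = 2161
j=9: r + 8k = 2443.231714… → ⌈·⌉ = 2444
j=10: r + 9k = 2725.517428… → ⌈·⌉ = 2726
j=11: r + 10k = 3007.803142… → ⌈·⌉ = 3008
j=12: r + 11k = 3290.088857… → ⌈·⌉ = 3291
j=13: r + 12k = 3572.374571… → ⌈·⌉ = 3573
j=14: r + 13k = 3854.660285… → ⌈·⌉ = 3855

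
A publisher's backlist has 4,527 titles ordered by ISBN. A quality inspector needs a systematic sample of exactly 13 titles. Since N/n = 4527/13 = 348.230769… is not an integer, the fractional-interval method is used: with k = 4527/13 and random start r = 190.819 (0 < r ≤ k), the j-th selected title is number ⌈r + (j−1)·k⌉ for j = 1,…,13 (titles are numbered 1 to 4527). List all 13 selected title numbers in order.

j=1: r + 0k = 190.819 → ⌈·⌉ = 191
j=2: r + 1k = 539.049769… → ⌈·⌉ = 540
j=3: r + 2k = 887.280538… → ⌈·⌉ = 888
j=4: r + 3k = 1235.511307… → ⌈·⌉ = 1236
j=5: r + 4k = 1583.742076… → ⌈·⌉ = 1584
j=6: r + 5k = 1931.972846… → ⌈·⌉ = 1932
j=7: r + 6k = 2280.203615… → ⌈·⌉ = 2281
j=8: r + 7k = 2628.434384… → ⌈·⌉ = 2629
j=9: r + 8k = 2976.665153… → ⌈·⌉ = 2977
j=10: r + 9k = 3324.895923… → ⌈·⌉ = 3325
j=11: r + 10k = 3673.126692… → ⌈·⌉ = 3674
j=12: r + 11k = 4021.357461… → ⌈·⌉ = 4022
j=13: r + 12k = 4369.588230… → ⌈·⌉ = 4370

191, 540, 888, 1236, 1584, 1932, 2281, 2629, 2977, 3325, 3674, 4022, 4370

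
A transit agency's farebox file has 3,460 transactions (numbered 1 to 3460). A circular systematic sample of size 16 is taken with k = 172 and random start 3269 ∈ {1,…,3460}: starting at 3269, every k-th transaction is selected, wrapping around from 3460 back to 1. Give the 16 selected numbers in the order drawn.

Selection 1: 3269
Selection 2: 3269 + 172 = 3441
Selection 3: 3441 + 172 = 3613 → 3613 − 3460 = 153
Selection 4: 153 + 172 = 325
Selection 5: 325 + 172 = 497
Selection 6: 497 + 172 = 669
Selection 7: 669 + 172 = 841
Selection 8: 841 + 172 = 1013
Selection 9: 1013 + 172 = 1185
Selection 10: 1185 + 172 = 1357
Selection 11: 1357 + 172 = 1529
Selection 12: 1529 + 172 = 1701
Selection 13: 1701 + 172 = 1873
Selection 14: 1873 + 172 = 2045
Selection 15: 2045 + 172 = 2217
Selection 16: 2217 + 172 = 2389

3269, 3441, 153, 325, 497, 669, 841, 1013, 1185, 1357, 1529, 1701, 1873, 2045, 2217, 2389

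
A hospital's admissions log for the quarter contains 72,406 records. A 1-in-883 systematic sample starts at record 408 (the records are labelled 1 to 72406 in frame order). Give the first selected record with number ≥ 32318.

k = 883
Steps past start: ⌈(32318 − 408)/883⌉ = ⌈31910/883⌉ = 37
Selected record: 408 + 37×883 = 33079

33079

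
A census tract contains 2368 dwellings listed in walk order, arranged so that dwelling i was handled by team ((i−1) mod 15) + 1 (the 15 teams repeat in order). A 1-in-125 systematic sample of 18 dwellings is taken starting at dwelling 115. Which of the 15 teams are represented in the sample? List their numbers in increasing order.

Consecutive selections differ by k = 125, so their team numbers differ by 125 mod 15 = 5.
gcd(125, 15) = 5, so the sample visits 15/5 = 3 distinct residues mod 15.
Start 115 is team 10; the teams hit are 5, 10, 15.

5, 10, 15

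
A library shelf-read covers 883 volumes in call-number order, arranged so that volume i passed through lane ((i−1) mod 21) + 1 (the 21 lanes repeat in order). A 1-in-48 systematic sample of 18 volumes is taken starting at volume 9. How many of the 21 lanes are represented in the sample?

Consecutive selections differ by k = 48, so their lane numbers differ by 48 mod 21 = 6.
gcd(48, 21) = 3, so the sample visits 21/3 = 7 distinct residues mod 21.
Start 9 is lane 9; the lanes hit are 3, 6, 9, 12, 15, 18, 21.

7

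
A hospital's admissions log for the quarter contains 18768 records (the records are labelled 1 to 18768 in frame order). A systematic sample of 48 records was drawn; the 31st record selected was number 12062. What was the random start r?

332

k = 18768/48 = 391
r = 12062 − (31−1)×391 = 12062 − 11730 = 332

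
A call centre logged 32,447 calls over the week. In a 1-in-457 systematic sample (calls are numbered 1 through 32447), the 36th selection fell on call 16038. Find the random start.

k = 457
r = 16038 − (36−1)×457 = 16038 − 15995 = 43

43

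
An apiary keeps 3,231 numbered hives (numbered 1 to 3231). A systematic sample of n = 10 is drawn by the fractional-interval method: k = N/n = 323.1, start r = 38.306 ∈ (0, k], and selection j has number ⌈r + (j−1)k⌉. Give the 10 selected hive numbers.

j=1: r + 0k = 38.306 → ⌈·⌉ = 39
j=2: r + 1k = 361.406 → ⌈·⌉ = 362
j=3: r + 2k = 684.506 → ⌈·⌉ = 685
j=4: r + 3k = 1007.606 → ⌈·⌉ = 1008
j=5: r + 4k = 1330.706 → ⌈·⌉ = 1331
j=6: r + 5k = 1653.806 → ⌈·⌉ = 1654
j=7: r + 6k = 1976.906 → ⌈·⌉ = 1977
j=8: r + 7k = 2300.006 → ⌈·⌉ = 2301
j=9: r + 8k = 2623.106 → ⌈·⌉ = 2624
j=10: r + 9k = 2946.206 → ⌈·⌉ = 2947

39, 362, 685, 1008, 1331, 1654, 1977, 2301, 2624, 2947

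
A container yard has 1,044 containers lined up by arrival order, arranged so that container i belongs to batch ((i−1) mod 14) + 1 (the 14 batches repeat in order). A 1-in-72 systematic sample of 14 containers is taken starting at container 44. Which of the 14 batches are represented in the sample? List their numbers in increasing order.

Consecutive selections differ by k = 72, so their batch numbers differ by 72 mod 14 = 2.
gcd(72, 14) = 2, so the sample visits 14/2 = 7 distinct residues mod 14.
Start 44 is batch 2; the batches hit are 2, 4, 6, 8, 10, 12, 14.

2, 4, 6, 8, 10, 12, 14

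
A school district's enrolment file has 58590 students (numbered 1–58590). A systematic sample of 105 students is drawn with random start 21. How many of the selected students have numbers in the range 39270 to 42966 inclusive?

6

k = 58590/105 = 558
First selection ≥ 39270: 21 + ⌈(39270−21)/558⌉·558 = 21 + 71×558 = 39639
Last selection ≤ 42966: 21 + ⌊(42966−21)/558⌋·558 = 21 + 76×558 = 42429
Count = 76 − 71 + 1 = 6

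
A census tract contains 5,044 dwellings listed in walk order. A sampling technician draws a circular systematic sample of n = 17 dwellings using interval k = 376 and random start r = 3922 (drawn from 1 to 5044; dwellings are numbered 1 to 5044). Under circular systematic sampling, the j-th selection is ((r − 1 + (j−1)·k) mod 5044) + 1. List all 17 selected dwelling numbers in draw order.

Selection 1: 3922
Selection 2: 3922 + 376 = 4298
Selection 3: 4298 + 376 = 4674
Selection 4: 4674 + 376 = 5050 → 5050 − 5044 = 6
Selection 5: 6 + 376 = 382
Selection 6: 382 + 376 = 758
Selection 7: 758 + 376 = 1134
Selection 8: 1134 + 376 = 1510
Selection 9: 1510 + 376 = 1886
Selection 10: 1886 + 376 = 2262
Selection 11: 2262 + 376 = 2638
Selection 12: 2638 + 376 = 3014
Selection 13: 3014 + 376 = 3390
Selection 14: 3390 + 376 = 3766
Selection 15: 3766 + 376 = 4142
Selection 16: 4142 + 376 = 4518
Selection 17: 4518 + 376 = 4894

3922, 4298, 4674, 6, 382, 758, 1134, 1510, 1886, 2262, 2638, 3014, 3390, 3766, 4142, 4518, 4894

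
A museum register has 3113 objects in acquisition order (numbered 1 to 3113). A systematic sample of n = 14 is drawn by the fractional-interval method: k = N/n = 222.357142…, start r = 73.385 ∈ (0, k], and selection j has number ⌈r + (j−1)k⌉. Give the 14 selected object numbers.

j=1: r + 0k = 73.385 → ⌈·⌉ = 74
j=2: r + 1k = 295.742142… → ⌈·⌉ = 296
j=3: r + 2k = 518.099285… → ⌈·⌉ = 519
j=4: r + 3k = 740.456428… → ⌈·⌉ = 741
j=5: r + 4k = 962.813571… → ⌈·⌉ = 963
j=6: r + 5k = 1185.170714… → ⌈·⌉ = 1186
j=7: r + 6k = 1407.527857… → ⌈·⌉ = 1408
j=8: r + 7k = 1629.885 → ⌈·⌉ = 1630
j=9: r + 8k = 1852.242142… → ⌈·⌉ = 1853
j=10: r + 9k = 2074.599285… → ⌈·⌉ = 2075
j=11: r + 10k = 2296.956428… → ⌈·⌉ = 2297
j=12: r + 11k = 2519.313571… → ⌈·⌉ = 2520
j=13: r + 12k = 2741.670714… → ⌈·⌉ = 2742
j=14: r + 13k = 2964.027857… → ⌈·⌉ = 2965

74, 296, 519, 741, 963, 1186, 1408, 1630, 1853, 2075, 2297, 2520, 2742, 2965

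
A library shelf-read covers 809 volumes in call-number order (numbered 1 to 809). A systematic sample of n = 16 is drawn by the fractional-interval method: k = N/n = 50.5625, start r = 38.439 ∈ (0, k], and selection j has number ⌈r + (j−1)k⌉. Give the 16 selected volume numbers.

39, 90, 140, 191, 241, 292, 342, 393, 443, 494, 545, 595, 646, 696, 747, 797

j=1: r + 0k = 38.439 → ⌈·⌉ = 39
j=2: r + 1k = 89.0015 → ⌈·⌉ = 90
j=3: r + 2k = 139.564 → ⌈·⌉ = 140
j=4: r + 3k = 190.1265 → ⌈·⌉ = 191
j=5: r + 4k = 240.689 → ⌈·⌉ = 241
j=6: r + 5k = 291.2515 → ⌈·⌉ = 292
j=7: r + 6k = 341.814 → ⌈·⌉ = 342
j=8: r + 7k = 392.3765 → ⌈·⌉ = 393
j=9: r + 8k = 442.939 → ⌈·⌉ = 443
j=10: r + 9k = 493.5015 → ⌈·⌉ = 494
j=11: r + 10k = 544.064 → ⌈·⌉ = 545
j=12: r + 11k = 594.6265 → ⌈·⌉ = 595
j=13: r + 12k = 645.189 → ⌈·⌉ = 646
j=14: r + 13k = 695.7515 → ⌈·⌉ = 696
j=15: r + 14k = 746.314 → ⌈·⌉ = 747
j=16: r + 15k = 796.8765 → ⌈·⌉ = 797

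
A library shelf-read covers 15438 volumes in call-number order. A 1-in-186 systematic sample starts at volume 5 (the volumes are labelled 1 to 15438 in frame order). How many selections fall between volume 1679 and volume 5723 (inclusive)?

k = 186
First selection ≥ 1679: 5 + ⌈(1679−5)/186⌉·186 = 5 + 9×186 = 1679
Last selection ≤ 5723: 5 + ⌊(5723−5)/186⌋·186 = 5 + 30×186 = 5585
Count = 30 − 9 + 1 = 22

22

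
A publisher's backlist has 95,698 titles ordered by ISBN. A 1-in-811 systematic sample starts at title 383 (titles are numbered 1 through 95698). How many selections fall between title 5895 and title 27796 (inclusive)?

k = 811
First selection ≥ 5895: 383 + ⌈(5895−383)/811⌉·811 = 383 + 7×811 = 6060
Last selection ≤ 27796: 383 + ⌊(27796−383)/811⌋·811 = 383 + 33×811 = 27146
Count = 33 − 7 + 1 = 27

27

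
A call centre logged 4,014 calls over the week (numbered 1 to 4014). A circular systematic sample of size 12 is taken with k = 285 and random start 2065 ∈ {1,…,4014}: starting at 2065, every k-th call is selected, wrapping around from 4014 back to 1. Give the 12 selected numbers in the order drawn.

2065, 2350, 2635, 2920, 3205, 3490, 3775, 46, 331, 616, 901, 1186

Selection 1: 2065
Selection 2: 2065 + 285 = 2350
Selection 3: 2350 + 285 = 2635
Selection 4: 2635 + 285 = 2920
Selection 5: 2920 + 285 = 3205
Selection 6: 3205 + 285 = 3490
Selection 7: 3490 + 285 = 3775
Selection 8: 3775 + 285 = 4060 → 4060 − 4014 = 46
Selection 9: 46 + 285 = 331
Selection 10: 331 + 285 = 616
Selection 11: 616 + 285 = 901
Selection 12: 901 + 285 = 1186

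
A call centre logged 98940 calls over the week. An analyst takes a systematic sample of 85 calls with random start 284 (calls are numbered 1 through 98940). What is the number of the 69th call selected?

k = 98940/85 = 1164
69th selection = r + (69−1)·k = 284 + 68×1164 = 284 + 79152 = 79436

79436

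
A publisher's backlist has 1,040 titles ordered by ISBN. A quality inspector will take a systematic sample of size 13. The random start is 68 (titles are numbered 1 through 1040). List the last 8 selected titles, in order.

468, 548, 628, 708, 788, 868, 948, 1028

k = N/n = 1040/13 = 80
6th selection = 68 + 5×80 = 468
7th: 468 + 80 = 548
8th: 548 + 80 = 628
9th: 628 + 80 = 708
10th: 708 + 80 = 788
11th: 788 + 80 = 868
12th: 868 + 80 = 948
13th: 948 + 80 = 1028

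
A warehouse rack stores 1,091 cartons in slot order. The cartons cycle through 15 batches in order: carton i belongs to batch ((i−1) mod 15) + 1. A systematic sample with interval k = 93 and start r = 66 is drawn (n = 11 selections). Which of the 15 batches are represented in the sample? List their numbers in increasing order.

Consecutive selections differ by k = 93, so their batch numbers differ by 93 mod 15 = 3.
gcd(93, 15) = 3, so the sample visits 15/3 = 5 distinct residues mod 15.
Start 66 is batch 6; the batches hit are 3, 6, 9, 12, 15.

3, 6, 9, 12, 15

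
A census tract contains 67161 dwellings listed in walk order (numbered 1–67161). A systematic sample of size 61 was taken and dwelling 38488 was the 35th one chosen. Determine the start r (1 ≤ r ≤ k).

k = 67161/61 = 1101
r = 38488 − (35−1)×1101 = 38488 − 37434 = 1054

1054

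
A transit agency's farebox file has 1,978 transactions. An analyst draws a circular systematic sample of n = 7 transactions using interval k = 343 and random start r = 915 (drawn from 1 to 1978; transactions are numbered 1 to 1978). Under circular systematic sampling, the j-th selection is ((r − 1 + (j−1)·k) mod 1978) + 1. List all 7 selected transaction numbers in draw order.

915, 1258, 1601, 1944, 309, 652, 995

Selection 1: 915
Selection 2: 915 + 343 = 1258
Selection 3: 1258 + 343 = 1601
Selection 4: 1601 + 343 = 1944
Selection 5: 1944 + 343 = 2287 → 2287 − 1978 = 309
Selection 6: 309 + 343 = 652
Selection 7: 652 + 343 = 995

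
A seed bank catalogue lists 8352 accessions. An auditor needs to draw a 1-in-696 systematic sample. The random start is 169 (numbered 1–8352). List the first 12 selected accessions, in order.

169, 865, 1561, 2257, 2953, 3649, 4345, 5041, 5737, 6433, 7129, 7825

accession 1: 169
accession 2: 169 + 696 = 865
accession 3: 865 + 696 = 1561
accession 4: 1561 + 696 = 2257
accession 5: 2257 + 696 = 2953
accession 6: 2953 + 696 = 3649
accession 7: 3649 + 696 = 4345
accession 8: 4345 + 696 = 5041
accession 9: 5041 + 696 = 5737
accession 10: 5737 + 696 = 6433
accession 11: 6433 + 696 = 7129
accession 12: 7129 + 696 = 7825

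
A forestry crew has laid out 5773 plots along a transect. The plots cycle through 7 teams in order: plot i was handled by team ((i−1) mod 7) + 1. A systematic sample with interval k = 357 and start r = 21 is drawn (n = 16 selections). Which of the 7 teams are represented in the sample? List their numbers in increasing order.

7

Consecutive selections differ by k = 357, so their team numbers differ by 357 mod 7 = 0.
gcd(357, 7) = 7, so the sample visits 7/7 = 1 distinct residues mod 7.
Start 21 is team 7; the teams hit are 7.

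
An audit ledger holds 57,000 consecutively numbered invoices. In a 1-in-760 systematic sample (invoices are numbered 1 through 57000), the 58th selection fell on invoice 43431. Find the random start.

k = 760
r = 43431 − (58−1)×760 = 43431 − 43320 = 111

111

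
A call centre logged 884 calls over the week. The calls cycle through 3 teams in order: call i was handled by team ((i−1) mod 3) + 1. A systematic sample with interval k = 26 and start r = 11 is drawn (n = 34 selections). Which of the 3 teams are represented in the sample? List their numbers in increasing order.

Consecutive selections differ by k = 26, so their team numbers differ by 26 mod 3 = 2.
gcd(26, 3) = 1, so the sample visits 3/1 = 3 distinct residues mod 3.
Start 11 is team 2; the teams hit are 1, 2, 3.

1, 2, 3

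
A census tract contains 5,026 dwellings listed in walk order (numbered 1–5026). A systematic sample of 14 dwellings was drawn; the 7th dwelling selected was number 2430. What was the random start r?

k = 5026/14 = 359
r = 2430 − (7−1)×359 = 2430 − 2154 = 276

276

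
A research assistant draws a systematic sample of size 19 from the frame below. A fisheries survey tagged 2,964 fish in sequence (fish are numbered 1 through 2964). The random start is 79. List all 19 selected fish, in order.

k = N/n = 2964/19 = 156
fish 1: 79
fish 2: 79 + 156 = 235
fish 3: 235 + 156 = 391
fish 4: 391 + 156 = 547
fish 5: 547 + 156 = 703
fish 6: 703 + 156 = 859
fish 7: 859 + 156 = 1015
fish 8: 1015 + 156 = 1171
fish 9: 1171 + 156 = 1327
fish 10: 1327 + 156 = 1483
fish 11: 1483 + 156 = 1639
fish 12: 1639 + 156 = 1795
fish 13: 1795 + 156 = 1951
fish 14: 1951 + 156 = 2107
fish 15: 2107 + 156 = 2263
fish 16: 2263 + 156 = 2419
fish 17: 2419 + 156 = 2575
fish 18: 2575 + 156 = 2731
fish 19: 2731 + 156 = 2887

79, 235, 391, 547, 703, 859, 1015, 1171, 1327, 1483, 1639, 1795, 1951, 2107, 2263, 2419, 2575, 2731, 2887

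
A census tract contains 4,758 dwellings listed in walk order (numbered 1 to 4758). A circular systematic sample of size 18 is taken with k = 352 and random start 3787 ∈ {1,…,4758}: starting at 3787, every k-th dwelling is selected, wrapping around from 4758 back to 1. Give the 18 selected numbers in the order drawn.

Selection 1: 3787
Selection 2: 3787 + 352 = 4139
Selection 3: 4139 + 352 = 4491
Selection 4: 4491 + 352 = 4843 → 4843 − 4758 = 85
Selection 5: 85 + 352 = 437
Selection 6: 437 + 352 = 789
Selection 7: 789 + 352 = 1141
Selection 8: 1141 + 352 = 1493
Selection 9: 1493 + 352 = 1845
Selection 10: 1845 + 352 = 2197
Selection 11: 2197 + 352 = 2549
Selection 12: 2549 + 352 = 2901
Selection 13: 2901 + 352 = 3253
Selection 14: 3253 + 352 = 3605
Selection 15: 3605 + 352 = 3957
Selection 16: 3957 + 352 = 4309
Selection 17: 4309 + 352 = 4661
Selection 18: 4661 + 352 = 5013 → 5013 − 4758 = 255

3787, 4139, 4491, 85, 437, 789, 1141, 1493, 1845, 2197, 2549, 2901, 3253, 3605, 3957, 4309, 4661, 255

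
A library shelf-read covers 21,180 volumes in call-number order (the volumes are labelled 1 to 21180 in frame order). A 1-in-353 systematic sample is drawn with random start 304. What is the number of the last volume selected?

21131

k = 353
60th selection = r + (60−1)·k = 304 + 59×353 = 304 + 20827 = 21131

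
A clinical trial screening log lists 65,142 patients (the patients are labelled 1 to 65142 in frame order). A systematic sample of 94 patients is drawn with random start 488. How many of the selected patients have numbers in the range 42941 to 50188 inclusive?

k = 65142/94 = 693
First selection ≥ 42941: 488 + ⌈(42941−488)/693⌉·693 = 488 + 62×693 = 43454
Last selection ≤ 50188: 488 + ⌊(50188−488)/693⌋·693 = 488 + 71×693 = 49691
Count = 71 − 62 + 1 = 10

10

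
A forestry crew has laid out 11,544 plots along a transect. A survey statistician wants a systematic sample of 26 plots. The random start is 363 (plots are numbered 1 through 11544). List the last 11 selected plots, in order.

7023, 7467, 7911, 8355, 8799, 9243, 9687, 10131, 10575, 11019, 11463

k = N/n = 11544/26 = 444
16th selection = 363 + 15×444 = 7023
17th: 7023 + 444 = 7467
18th: 7467 + 444 = 7911
19th: 7911 + 444 = 8355
20th: 8355 + 444 = 8799
21st: 8799 + 444 = 9243
22nd: 9243 + 444 = 9687
23rd: 9687 + 444 = 10131
24th: 10131 + 444 = 10575
25th: 10575 + 444 = 11019
26th: 11019 + 444 = 11463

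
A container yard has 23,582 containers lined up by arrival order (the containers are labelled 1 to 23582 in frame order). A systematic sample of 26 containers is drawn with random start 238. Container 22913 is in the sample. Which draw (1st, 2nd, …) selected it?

26

k = 23582/26 = 907
position = (22913 − 238)/907 + 1 = 22675/907 + 1 = 25 + 1 = 26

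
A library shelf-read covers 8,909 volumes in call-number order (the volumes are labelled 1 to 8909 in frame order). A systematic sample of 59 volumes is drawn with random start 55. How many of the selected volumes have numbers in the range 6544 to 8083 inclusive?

k = 8909/59 = 151
First selection ≥ 6544: 55 + ⌈(6544−55)/151⌉·151 = 55 + 43×151 = 6548
Last selection ≤ 8083: 55 + ⌊(8083−55)/151⌋·151 = 55 + 53×151 = 8058
Count = 53 − 43 + 1 = 11

11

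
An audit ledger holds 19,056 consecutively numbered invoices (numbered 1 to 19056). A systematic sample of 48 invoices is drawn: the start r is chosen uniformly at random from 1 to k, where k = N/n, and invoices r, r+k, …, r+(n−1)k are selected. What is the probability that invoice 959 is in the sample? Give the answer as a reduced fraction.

k = 19056/48 = 397.
Invoice 959 is selected iff r ≡ 959 (mod 397); exactly one such r in {1,…,397}.
Inclusion probability = 1/397.

1/397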